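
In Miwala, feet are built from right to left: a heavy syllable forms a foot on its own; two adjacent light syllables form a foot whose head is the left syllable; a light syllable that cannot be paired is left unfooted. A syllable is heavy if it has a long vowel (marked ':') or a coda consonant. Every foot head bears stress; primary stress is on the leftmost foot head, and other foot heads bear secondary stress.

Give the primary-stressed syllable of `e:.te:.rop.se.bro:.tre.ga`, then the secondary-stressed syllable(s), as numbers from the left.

Weights: 1 e: H, 2 te: H, 3 rop H, 4 se L, 5 bro: H, 6 tre L, 7 ga L.
Parse right to left (heavy = foot alone; LL = one foot; stranded L unfooted): (ˈe:) (ˈte:) (ˈrop) se (ˈbro:) (ˈtre.ga).
Foot heads: 1, 2, 3, 5, 6.
Primary stress on the leftmost head = syllable 1.
Secondary stress on 2, 3, 5, 6: ˈe:.ˌte:.ˌrop.se.ˌbro:.ˌtre.ga.

primary 1, secondary 2, 3, 5, 6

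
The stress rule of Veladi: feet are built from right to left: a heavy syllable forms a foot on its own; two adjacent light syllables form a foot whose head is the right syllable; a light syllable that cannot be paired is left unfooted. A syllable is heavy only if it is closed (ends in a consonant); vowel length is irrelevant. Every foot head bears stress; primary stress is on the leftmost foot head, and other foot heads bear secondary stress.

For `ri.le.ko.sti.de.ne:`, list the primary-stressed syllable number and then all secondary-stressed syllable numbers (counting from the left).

Weights: 1 ri L, 2 le L, 3 ko L, 4 sti L, 5 de L, 6 ne: L.
Parse right to left (heavy = foot alone; LL = one foot; stranded L unfooted): (ri.ˈle) (ko.ˈsti) (de.ˈne:).
Foot heads: 2, 4, 6.
Primary stress on the leftmost head = syllable 2.
Secondary stress on 4, 6: ri.ˈle.ko.ˌsti.de.ˌne:.

primary 2, secondary 4, 6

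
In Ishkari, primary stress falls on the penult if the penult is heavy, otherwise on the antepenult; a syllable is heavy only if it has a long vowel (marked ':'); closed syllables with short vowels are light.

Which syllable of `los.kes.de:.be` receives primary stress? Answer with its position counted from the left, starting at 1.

3

Weights: 2 kes L, 3 de: H, 4 be L.
The penult (syllable 3, de:) is heavy, so it takes stress.
Primary stress: syllable 3 → los.kes.ˈde:.be.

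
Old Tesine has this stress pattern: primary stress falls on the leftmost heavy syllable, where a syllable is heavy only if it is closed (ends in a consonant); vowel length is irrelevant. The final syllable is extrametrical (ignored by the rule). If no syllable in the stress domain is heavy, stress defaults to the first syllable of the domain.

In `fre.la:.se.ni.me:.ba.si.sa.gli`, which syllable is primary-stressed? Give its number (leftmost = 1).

The final syllable (9, gli) is extrametrical; the stress domain is syllables 1–8.
Weights: 1 fre L, 2 la: L, 3 se L, 4 ni L, 5 me: L, 6 ba L, 7 si L, 8 sa L.
No heavy syllable in the domain; default to the first syllable of the domain = syllable 1.
Primary stress: syllable 1 → ˈfre.la:.se.ni.me:.ba.si.sa.gli.

1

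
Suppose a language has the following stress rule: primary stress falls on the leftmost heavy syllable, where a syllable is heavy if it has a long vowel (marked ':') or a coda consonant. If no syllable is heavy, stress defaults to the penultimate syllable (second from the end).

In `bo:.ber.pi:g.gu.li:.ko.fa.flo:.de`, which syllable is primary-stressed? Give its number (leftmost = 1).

1

Weights: 1 bo: H, 2 ber H, 3 pi:g H, 4 gu L, 5 li: H, 6 ko L, 7 fa L, 8 flo: H, 9 de L.
Heavy syllables in the domain: 1, 2, 3, 5, 8. The leftmost is syllable 1 (bo:).
Primary stress: syllable 1 → ˈbo:.ber.pi:g.gu.li:.ko.fa.flo:.de.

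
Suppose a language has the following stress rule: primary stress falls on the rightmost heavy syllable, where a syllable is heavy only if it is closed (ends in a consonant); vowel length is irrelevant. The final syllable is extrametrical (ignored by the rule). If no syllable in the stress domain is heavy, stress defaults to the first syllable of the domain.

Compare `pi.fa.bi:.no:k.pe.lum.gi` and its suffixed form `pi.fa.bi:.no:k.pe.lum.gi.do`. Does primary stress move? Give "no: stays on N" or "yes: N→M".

Base `pi.fa.bi:.no:k.pe.lum.gi` (7 syllables):
  The final syllable (7, gi) is extrametrical; the stress domain is syllables 1–6.
  Weights: 1 pi L, 2 fa L, 3 bi: L, 4 no:k H, 5 pe L, 6 lum H.
  Heavy syllables in the domain: 4, 6. The rightmost is syllable 6 (lum).
  → primary stress on syllable 6.
Suffixed `pi.fa.bi:.no:k.pe.lum.gi.do` (8 syllables):
  The final syllable (8, do) is extrametrical; the stress domain is syllables 1–7.
  Weights: 1 pi L, 2 fa L, 3 bi: L, 4 no:k H, 5 pe L, 6 lum H, 7 gi L.
  Heavy syllables in the domain: 4, 6. The rightmost is syllable 6 (lum).
  → primary stress on syllable 6.

no: stays on 6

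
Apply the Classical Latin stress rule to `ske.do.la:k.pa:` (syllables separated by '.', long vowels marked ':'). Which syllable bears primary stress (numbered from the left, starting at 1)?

Classical Latin: stress the penult if heavy (long vowel or closed), else the antepenult.
Weights: 2 do L, 3 la:k H, 4 pa: H.
The penult (syllable 3, la:k) is heavy, so it takes stress.
Stress on syllable 3: ske.do.ˈla:k.pa:.

3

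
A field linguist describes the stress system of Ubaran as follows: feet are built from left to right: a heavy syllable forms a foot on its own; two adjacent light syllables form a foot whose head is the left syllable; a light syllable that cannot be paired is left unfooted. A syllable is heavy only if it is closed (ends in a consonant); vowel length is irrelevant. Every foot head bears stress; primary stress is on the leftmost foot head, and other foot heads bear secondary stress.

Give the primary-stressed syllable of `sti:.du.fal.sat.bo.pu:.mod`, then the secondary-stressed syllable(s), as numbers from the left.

primary 1, secondary 3, 4, 5, 7

Weights: 1 sti: L, 2 du L, 3 fal H, 4 sat H, 5 bo L, 6 pu: L, 7 mod H.
Parse left to right (heavy = foot alone; LL = one foot; stranded L unfooted): (ˈsti:.du) (ˈfal) (ˈsat) (ˈbo.pu:) (ˈmod).
Foot heads: 1, 3, 4, 5, 7.
Primary stress on the leftmost head = syllable 1.
Secondary stress on 3, 4, 5, 7: ˈsti:.du.ˌfal.ˌsat.ˌbo.pu:.ˌmod.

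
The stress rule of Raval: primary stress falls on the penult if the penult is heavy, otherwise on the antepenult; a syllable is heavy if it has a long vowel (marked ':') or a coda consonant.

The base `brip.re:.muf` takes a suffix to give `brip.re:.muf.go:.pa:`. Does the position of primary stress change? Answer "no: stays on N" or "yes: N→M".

Base `brip.re:.muf` (3 syllables):
  Weights: 1 brip H, 2 re: H, 3 muf H.
  The penult (syllable 2, re:) is heavy, so it takes stress.
  → primary stress on syllable 2.
Suffixed `brip.re:.muf.go:.pa:` (5 syllables):
  Weights: 3 muf H, 4 go: H, 5 pa: H.
  The penult (syllable 4, go:) is heavy, so it takes stress.
  → primary stress on syllable 4.

yes: 2→4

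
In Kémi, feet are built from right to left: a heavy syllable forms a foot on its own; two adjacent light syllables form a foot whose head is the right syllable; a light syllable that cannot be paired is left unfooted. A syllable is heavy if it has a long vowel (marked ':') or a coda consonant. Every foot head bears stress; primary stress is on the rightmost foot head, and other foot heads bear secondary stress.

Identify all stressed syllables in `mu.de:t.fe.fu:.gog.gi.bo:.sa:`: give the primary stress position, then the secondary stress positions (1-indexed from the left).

primary 8, secondary 2, 4, 5, 7

Weights: 1 mu L, 2 de:t H, 3 fe L, 4 fu: H, 5 gog H, 6 gi L, 7 bo: H, 8 sa: H.
Parse right to left (heavy = foot alone; LL = one foot; stranded L unfooted): mu (ˈde:t) fe (ˈfu:) (ˈgog) gi (ˈbo:) (ˈsa:).
Foot heads: 2, 4, 5, 7, 8.
Primary stress on the rightmost head = syllable 8.
Secondary stress on 2, 4, 5, 7: mu.ˌde:t.fe.ˌfu:.ˌgog.gi.ˌbo:.ˈsa:.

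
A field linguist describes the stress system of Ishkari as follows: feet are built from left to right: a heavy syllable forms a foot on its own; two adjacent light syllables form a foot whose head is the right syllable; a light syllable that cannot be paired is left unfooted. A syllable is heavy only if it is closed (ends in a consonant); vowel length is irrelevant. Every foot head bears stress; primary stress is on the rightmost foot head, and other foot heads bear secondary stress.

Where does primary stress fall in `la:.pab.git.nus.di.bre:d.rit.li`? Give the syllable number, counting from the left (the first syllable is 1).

7

Weights: 1 la: L, 2 pab H, 3 git H, 4 nus H, 5 di L, 6 bre:d H, 7 rit H, 8 li L.
Parse left to right (heavy = foot alone; LL = one foot; stranded L unfooted): la: (ˈpab) (ˈgit) (ˈnus) di (ˈbre:d) (ˈrit) li.
Foot heads: 2, 3, 4, 6, 7.
Primary stress on the rightmost head = syllable 7.
Primary stress: syllable 7 → la:.pab.git.nus.di.bre:d.ˈrit.li.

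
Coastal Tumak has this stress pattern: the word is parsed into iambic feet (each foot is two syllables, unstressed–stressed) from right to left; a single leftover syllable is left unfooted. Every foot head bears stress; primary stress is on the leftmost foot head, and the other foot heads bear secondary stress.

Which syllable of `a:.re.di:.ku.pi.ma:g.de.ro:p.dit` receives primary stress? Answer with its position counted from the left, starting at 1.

3

Parse right to left into iambic (σˈσ) feet: a: (re.ˈdi:) (ku.ˈpi) (ma:g.ˈde) (ro:p.ˈdit). Syllable 1 is left unfooted.
Foot heads (stressed positions): 3, 5, 7, 9.
End Rule Leftmost: primary stress on the leftmost head = syllable 3.
Primary stress: syllable 3 → a:.re.ˈdi:.ku.pi.ma:g.de.ro:p.dit.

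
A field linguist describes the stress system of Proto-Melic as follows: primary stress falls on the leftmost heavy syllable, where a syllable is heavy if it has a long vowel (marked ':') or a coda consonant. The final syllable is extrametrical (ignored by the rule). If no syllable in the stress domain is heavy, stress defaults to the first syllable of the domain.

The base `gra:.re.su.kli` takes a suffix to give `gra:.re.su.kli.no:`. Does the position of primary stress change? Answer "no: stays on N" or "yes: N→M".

Base `gra:.re.su.kli` (4 syllables):
  The final syllable (4, kli) is extrametrical; the stress domain is syllables 1–3.
  Weights: 1 gra: H, 2 re L, 3 su L.
  Heavy syllables in the domain: 1. The leftmost is syllable 1 (gra:).
  → primary stress on syllable 1.
Suffixed `gra:.re.su.kli.no:` (5 syllables):
  The final syllable (5, no:) is extrametrical; the stress domain is syllables 1–4.
  Weights: 1 gra: H, 2 re L, 3 su L, 4 kli L.
  Heavy syllables in the domain: 1. The leftmost is syllable 1 (gra:).
  → primary stress on syllable 1.

no: stays on 1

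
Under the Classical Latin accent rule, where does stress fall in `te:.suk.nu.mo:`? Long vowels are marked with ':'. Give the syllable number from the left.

Classical Latin: stress the penult if heavy (long vowel or closed), else the antepenult.
Weights: 2 suk H, 3 nu L, 4 mo: H.
The penult (syllable 3, nu) is light, so stress falls on the antepenult (syllable 2, suk).
Stress on syllable 2: te:.ˈsuk.nu.mo:.

2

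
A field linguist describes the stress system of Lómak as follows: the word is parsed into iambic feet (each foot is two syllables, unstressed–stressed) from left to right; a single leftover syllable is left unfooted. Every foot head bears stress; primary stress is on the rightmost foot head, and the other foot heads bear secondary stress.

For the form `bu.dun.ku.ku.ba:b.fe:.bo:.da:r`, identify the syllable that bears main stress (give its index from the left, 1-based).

8

Parse left to right into iambic (σˈσ) feet: (bu.ˈdun) (ku.ˈku) (ba:b.ˈfe:) (bo:.ˈda:r).
Foot heads (stressed positions): 2, 4, 6, 8.
End Rule Rightmost: primary stress on the rightmost head = syllable 8.
Primary stress: syllable 8 → bu.dun.ku.ku.ba:b.fe:.bo:.ˈda:r.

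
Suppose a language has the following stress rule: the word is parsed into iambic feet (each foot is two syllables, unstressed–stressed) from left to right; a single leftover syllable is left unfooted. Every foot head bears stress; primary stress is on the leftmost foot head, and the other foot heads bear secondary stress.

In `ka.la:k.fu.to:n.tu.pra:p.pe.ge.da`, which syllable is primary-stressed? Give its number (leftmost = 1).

Parse left to right into iambic (σˈσ) feet: (ka.ˈla:k) (fu.ˈto:n) (tu.ˈpra:p) (pe.ˈge) da. Syllable 9 is left unfooted.
Foot heads (stressed positions): 2, 4, 6, 8.
End Rule Leftmost: primary stress on the leftmost head = syllable 2.
Primary stress: syllable 2 → ka.ˈla:k.fu.to:n.tu.pra:p.pe.ge.da.

2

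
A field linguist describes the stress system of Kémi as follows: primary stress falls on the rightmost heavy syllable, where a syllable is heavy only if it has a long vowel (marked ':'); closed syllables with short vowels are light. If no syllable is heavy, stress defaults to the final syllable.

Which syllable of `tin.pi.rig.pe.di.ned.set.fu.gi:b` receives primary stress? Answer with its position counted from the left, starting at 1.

9

Weights: 1 tin L, 2 pi L, 3 rig L, 4 pe L, 5 di L, 6 ned L, 7 set L, 8 fu L, 9 gi:b H.
Heavy syllables in the domain: 9. The rightmost is syllable 9 (gi:b).
Primary stress: syllable 9 → tin.pi.rig.pe.di.ned.set.fu.ˈgi:b.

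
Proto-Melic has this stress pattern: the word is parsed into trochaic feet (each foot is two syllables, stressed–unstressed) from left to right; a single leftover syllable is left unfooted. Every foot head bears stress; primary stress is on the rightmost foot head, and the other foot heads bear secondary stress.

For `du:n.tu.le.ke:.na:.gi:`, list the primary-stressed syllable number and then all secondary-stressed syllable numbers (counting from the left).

primary 5, secondary 1, 3

Parse left to right into trochaic (ˈσσ) feet: (ˈdu:n.tu) (ˈle.ke:) (ˈna:.gi:).
Foot heads (stressed positions): 1, 3, 5.
End Rule Rightmost: primary stress on the rightmost head = syllable 5.
Secondary stress on 1, 3: ˌdu:n.tu.ˌle.ke:.ˈna:.gi:.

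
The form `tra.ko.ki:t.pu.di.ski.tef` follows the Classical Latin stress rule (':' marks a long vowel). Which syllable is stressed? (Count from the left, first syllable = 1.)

Classical Latin: stress the penult if heavy (long vowel or closed), else the antepenult.
Weights: 5 di L, 6 ski L, 7 tef H.
The penult (syllable 6, ski) is light, so stress falls on the antepenult (syllable 5, di).
Stress on syllable 5: tra.ko.ki:t.pu.ˈdi.ski.tef.

5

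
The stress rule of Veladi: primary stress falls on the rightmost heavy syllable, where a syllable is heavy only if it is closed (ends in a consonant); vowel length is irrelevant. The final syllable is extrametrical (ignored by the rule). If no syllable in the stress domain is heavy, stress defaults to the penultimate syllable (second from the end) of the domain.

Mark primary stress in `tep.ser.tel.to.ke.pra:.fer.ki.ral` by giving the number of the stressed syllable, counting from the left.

The final syllable (9, ral) is extrametrical; the stress domain is syllables 1–8.
Weights: 1 tep H, 2 ser H, 3 tel H, 4 to L, 5 ke L, 6 pra: L, 7 fer H, 8 ki L.
Heavy syllables in the domain: 1, 2, 3, 7. The rightmost is syllable 7 (fer).
Primary stress: syllable 7 → tep.ser.tel.to.ke.pra:.ˈfer.ki.ral.

7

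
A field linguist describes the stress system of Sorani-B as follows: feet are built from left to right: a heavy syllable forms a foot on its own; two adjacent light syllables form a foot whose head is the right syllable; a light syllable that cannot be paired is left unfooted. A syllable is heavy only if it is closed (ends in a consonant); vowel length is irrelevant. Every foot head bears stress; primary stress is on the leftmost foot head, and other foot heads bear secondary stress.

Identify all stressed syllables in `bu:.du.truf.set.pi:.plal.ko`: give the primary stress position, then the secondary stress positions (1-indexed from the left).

primary 2, secondary 3, 4, 6

Weights: 1 bu: L, 2 du L, 3 truf H, 4 set H, 5 pi: L, 6 plal H, 7 ko L.
Parse left to right (heavy = foot alone; LL = one foot; stranded L unfooted): (bu:.ˈdu) (ˈtruf) (ˈset) pi: (ˈplal) ko.
Foot heads: 2, 3, 4, 6.
Primary stress on the leftmost head = syllable 2.
Secondary stress on 3, 4, 6: bu:.ˈdu.ˌtruf.ˌset.pi:.ˌplal.ko.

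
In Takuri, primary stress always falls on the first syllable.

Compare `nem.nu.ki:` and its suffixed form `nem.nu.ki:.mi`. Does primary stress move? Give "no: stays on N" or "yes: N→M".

no: stays on 1

Base `nem.nu.ki:` (3 syllables):
  The word has 3 syllables; the first syllable is syllable 1 (nem).
  → primary stress on syllable 1.
Suffixed `nem.nu.ki:.mi` (4 syllables):
  The word has 4 syllables; the first syllable is syllable 1 (nem).
  → primary stress on syllable 1.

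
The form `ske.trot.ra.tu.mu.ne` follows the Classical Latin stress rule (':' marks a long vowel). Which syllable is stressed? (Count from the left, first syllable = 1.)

Classical Latin: stress the penult if heavy (long vowel or closed), else the antepenult.
Weights: 4 tu L, 5 mu L, 6 ne L.
The penult (syllable 5, mu) is light, so stress falls on the antepenult (syllable 4, tu).
Stress on syllable 4: ske.trot.ra.ˈtu.mu.ne.

4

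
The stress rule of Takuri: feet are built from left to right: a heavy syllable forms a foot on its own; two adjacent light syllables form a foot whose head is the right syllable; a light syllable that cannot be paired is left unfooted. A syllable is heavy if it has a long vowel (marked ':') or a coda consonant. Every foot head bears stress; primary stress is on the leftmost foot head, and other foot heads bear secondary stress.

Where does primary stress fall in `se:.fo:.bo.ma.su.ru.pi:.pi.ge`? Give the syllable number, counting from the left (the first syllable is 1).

1

Weights: 1 se: H, 2 fo: H, 3 bo L, 4 ma L, 5 su L, 6 ru L, 7 pi: H, 8 pi L, 9 ge L.
Parse left to right (heavy = foot alone; LL = one foot; stranded L unfooted): (ˈse:) (ˈfo:) (bo.ˈma) (su.ˈru) (ˈpi:) (pi.ˈge).
Foot heads: 1, 2, 4, 6, 7, 9.
Primary stress on the leftmost head = syllable 1.
Primary stress: syllable 1 → ˈse:.fo:.bo.ma.su.ru.pi:.pi.ge.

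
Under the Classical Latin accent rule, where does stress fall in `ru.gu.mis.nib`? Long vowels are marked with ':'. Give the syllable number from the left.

Classical Latin: stress the penult if heavy (long vowel or closed), else the antepenult.
Weights: 2 gu L, 3 mis H, 4 nib H.
The penult (syllable 3, mis) is heavy, so it takes stress.
Stress on syllable 3: ru.gu.ˈmis.nib.

3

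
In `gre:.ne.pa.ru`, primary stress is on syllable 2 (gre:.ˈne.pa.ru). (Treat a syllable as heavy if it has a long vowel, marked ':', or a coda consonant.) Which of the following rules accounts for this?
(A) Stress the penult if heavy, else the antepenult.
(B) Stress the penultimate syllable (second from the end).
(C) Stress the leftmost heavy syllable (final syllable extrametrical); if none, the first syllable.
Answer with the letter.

Rule A → syllable 2 ✓.
Rule B → syllable 3 (observed: 2).
Rule C → syllable 1 (observed: 2).

A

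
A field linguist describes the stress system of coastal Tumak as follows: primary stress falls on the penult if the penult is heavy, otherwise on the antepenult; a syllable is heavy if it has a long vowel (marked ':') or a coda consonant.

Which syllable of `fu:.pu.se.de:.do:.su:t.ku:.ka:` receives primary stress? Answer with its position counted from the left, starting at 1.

Weights: 6 su:t H, 7 ku: H, 8 ka: H.
The penult (syllable 7, ku:) is heavy, so it takes stress.
Primary stress: syllable 7 → fu:.pu.se.de:.do:.su:t.ˈku:.ka:.

7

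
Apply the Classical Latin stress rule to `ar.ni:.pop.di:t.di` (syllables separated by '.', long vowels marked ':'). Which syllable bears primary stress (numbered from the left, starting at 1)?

Classical Latin: stress the penult if heavy (long vowel or closed), else the antepenult.
Weights: 3 pop H, 4 di:t H, 5 di L.
The penult (syllable 4, di:t) is heavy, so it takes stress.
Stress on syllable 4: ar.ni:.pop.ˈdi:t.di.

4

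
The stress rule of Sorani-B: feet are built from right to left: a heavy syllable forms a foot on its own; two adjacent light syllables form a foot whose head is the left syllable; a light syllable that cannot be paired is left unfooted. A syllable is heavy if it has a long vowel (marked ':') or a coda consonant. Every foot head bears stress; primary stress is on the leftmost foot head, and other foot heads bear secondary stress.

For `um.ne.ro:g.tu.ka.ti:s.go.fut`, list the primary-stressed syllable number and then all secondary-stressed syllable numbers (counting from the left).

primary 1, secondary 3, 4, 6, 8

Weights: 1 um H, 2 ne L, 3 ro:g H, 4 tu L, 5 ka L, 6 ti:s H, 7 go L, 8 fut H.
Parse right to left (heavy = foot alone; LL = one foot; stranded L unfooted): (ˈum) ne (ˈro:g) (ˈtu.ka) (ˈti:s) go (ˈfut).
Foot heads: 1, 3, 4, 6, 8.
Primary stress on the leftmost head = syllable 1.
Secondary stress on 3, 4, 6, 8: ˈum.ne.ˌro:g.ˌtu.ka.ˌti:s.go.ˌfut.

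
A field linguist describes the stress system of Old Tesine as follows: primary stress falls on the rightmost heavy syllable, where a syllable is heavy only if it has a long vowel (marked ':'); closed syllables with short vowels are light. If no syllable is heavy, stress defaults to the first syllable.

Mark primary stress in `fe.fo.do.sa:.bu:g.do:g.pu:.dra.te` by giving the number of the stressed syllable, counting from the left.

Weights: 1 fe L, 2 fo L, 3 do L, 4 sa: H, 5 bu:g H, 6 do:g H, 7 pu: H, 8 dra L, 9 te L.
Heavy syllables in the domain: 4, 5, 6, 7. The rightmost is syllable 7 (pu:).
Primary stress: syllable 7 → fe.fo.do.sa:.bu:g.do:g.ˈpu:.dra.te.

7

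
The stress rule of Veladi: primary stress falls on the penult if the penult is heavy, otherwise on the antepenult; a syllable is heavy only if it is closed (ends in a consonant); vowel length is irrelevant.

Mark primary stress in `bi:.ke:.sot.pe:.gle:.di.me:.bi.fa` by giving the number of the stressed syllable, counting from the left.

7

Weights: 7 me: L, 8 bi L, 9 fa L.
The penult (syllable 8, bi) is light, so stress falls on the antepenult (syllable 7, me:).
Primary stress: syllable 7 → bi:.ke:.sot.pe:.gle:.di.ˈme:.bi.fa.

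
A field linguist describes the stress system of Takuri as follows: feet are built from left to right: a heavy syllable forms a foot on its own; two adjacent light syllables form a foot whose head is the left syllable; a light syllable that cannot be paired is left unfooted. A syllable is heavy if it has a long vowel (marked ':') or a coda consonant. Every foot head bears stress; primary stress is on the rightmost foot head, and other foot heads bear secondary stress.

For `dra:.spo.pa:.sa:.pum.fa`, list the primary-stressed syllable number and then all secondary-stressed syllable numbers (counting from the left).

primary 5, secondary 1, 3, 4

Weights: 1 dra: H, 2 spo L, 3 pa: H, 4 sa: H, 5 pum H, 6 fa L.
Parse left to right (heavy = foot alone; LL = one foot; stranded L unfooted): (ˈdra:) spo (ˈpa:) (ˈsa:) (ˈpum) fa.
Foot heads: 1, 3, 4, 5.
Primary stress on the rightmost head = syllable 5.
Secondary stress on 1, 3, 4: ˌdra:.spo.ˌpa:.ˌsa:.ˈpum.fa.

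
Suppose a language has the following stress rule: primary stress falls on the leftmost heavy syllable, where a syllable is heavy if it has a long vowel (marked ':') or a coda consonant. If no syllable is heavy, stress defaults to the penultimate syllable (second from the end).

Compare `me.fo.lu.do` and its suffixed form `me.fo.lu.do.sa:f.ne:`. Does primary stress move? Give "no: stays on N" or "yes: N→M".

Base `me.fo.lu.do` (4 syllables):
  Weights: 1 me L, 2 fo L, 3 lu L, 4 do L.
  No heavy syllable in the domain; default to the penultimate syllable (second from the end) = syllable 3.
  → primary stress on syllable 3.
Suffixed `me.fo.lu.do.sa:f.ne:` (6 syllables):
  Weights: 1 me L, 2 fo L, 3 lu L, 4 do L, 5 sa:f H, 6 ne: H.
  Heavy syllables in the domain: 5, 6. The leftmost is syllable 5 (sa:f).
  → primary stress on syllable 5.

yes: 3→5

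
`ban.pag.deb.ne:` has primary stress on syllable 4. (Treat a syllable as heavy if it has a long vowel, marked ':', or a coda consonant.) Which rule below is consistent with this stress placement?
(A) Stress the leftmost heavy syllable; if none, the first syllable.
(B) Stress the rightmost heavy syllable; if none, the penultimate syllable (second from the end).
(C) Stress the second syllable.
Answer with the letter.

Rule A → syllable 1 (observed: 4).
Rule B → syllable 4 ✓.
Rule C → syllable 2 (observed: 4).

B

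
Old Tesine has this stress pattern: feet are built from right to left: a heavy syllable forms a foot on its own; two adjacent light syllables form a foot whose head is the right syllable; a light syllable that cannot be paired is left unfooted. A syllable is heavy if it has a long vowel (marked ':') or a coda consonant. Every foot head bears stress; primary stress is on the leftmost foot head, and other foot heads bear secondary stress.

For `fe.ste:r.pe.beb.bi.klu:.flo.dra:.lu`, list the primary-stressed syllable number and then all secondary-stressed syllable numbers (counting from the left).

Weights: 1 fe L, 2 ste:r H, 3 pe L, 4 beb H, 5 bi L, 6 klu: H, 7 flo L, 8 dra: H, 9 lu L.
Parse right to left (heavy = foot alone; LL = one foot; stranded L unfooted): fe (ˈste:r) pe (ˈbeb) bi (ˈklu:) flo (ˈdra:) lu.
Foot heads: 2, 4, 6, 8.
Primary stress on the leftmost head = syllable 2.
Secondary stress on 4, 6, 8: fe.ˈste:r.pe.ˌbeb.bi.ˌklu:.flo.ˌdra:.lu.

primary 2, secondary 4, 6, 8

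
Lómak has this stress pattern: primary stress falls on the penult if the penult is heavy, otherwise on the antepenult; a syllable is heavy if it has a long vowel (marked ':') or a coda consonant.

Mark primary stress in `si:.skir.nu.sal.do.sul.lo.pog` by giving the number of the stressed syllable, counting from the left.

6

Weights: 6 sul H, 7 lo L, 8 pog H.
The penult (syllable 7, lo) is light, so stress falls on the antepenult (syllable 6, sul).
Primary stress: syllable 6 → si:.skir.nu.sal.do.ˈsul.lo.pog.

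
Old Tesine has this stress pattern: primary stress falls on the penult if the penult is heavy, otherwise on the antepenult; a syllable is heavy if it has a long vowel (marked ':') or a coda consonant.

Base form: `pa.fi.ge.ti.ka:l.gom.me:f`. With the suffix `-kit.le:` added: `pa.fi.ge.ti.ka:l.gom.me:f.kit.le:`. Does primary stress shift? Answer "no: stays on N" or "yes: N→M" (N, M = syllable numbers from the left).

yes: 6→8

Base `pa.fi.ge.ti.ka:l.gom.me:f` (7 syllables):
  Weights: 5 ka:l H, 6 gom H, 7 me:f H.
  The penult (syllable 6, gom) is heavy, so it takes stress.
  → primary stress on syllable 6.
Suffixed `pa.fi.ge.ti.ka:l.gom.me:f.kit.le:` (9 syllables):
  Weights: 7 me:f H, 8 kit H, 9 le: H.
  The penult (syllable 8, kit) is heavy, so it takes stress.
  → primary stress on syllable 8.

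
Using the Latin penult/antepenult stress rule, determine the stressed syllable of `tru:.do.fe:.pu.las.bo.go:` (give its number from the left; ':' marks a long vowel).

Classical Latin: stress the penult if heavy (long vowel or closed), else the antepenult.
Weights: 5 las H, 6 bo L, 7 go: H.
The penult (syllable 6, bo) is light, so stress falls on the antepenult (syllable 5, las).
Stress on syllable 5: tru:.do.fe:.pu.ˈlas.bo.go:.

5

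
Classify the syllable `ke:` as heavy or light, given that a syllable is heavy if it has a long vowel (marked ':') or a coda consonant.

heavy

`ke:`: long vowel, open (no coda). Long vowel → heavy.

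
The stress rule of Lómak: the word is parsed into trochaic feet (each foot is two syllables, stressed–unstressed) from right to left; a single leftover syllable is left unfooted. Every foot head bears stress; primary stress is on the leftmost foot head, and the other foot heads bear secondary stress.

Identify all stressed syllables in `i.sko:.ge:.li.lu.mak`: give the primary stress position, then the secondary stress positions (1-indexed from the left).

Parse right to left into trochaic (ˈσσ) feet: (ˈi.sko:) (ˈge:.li) (ˈlu.mak).
Foot heads (stressed positions): 1, 3, 5.
End Rule Leftmost: primary stress on the leftmost head = syllable 1.
Secondary stress on 3, 5: ˈi.sko:.ˌge:.li.ˌlu.mak.

primary 1, secondary 3, 5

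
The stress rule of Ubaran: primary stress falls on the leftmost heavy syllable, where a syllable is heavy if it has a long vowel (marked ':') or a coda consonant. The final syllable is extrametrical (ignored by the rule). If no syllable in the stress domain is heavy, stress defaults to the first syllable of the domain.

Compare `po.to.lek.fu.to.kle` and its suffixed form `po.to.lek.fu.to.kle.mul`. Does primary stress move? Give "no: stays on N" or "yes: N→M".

no: stays on 3

Base `po.to.lek.fu.to.kle` (6 syllables):
  The final syllable (6, kle) is extrametrical; the stress domain is syllables 1–5.
  Weights: 1 po L, 2 to L, 3 lek H, 4 fu L, 5 to L.
  Heavy syllables in the domain: 3. The leftmost is syllable 3 (lek).
  → primary stress on syllable 3.
Suffixed `po.to.lek.fu.to.kle.mul` (7 syllables):
  The final syllable (7, mul) is extrametrical; the stress domain is syllables 1–6.
  Weights: 1 po L, 2 to L, 3 lek H, 4 fu L, 5 to L, 6 kle L.
  Heavy syllables in the domain: 3. The leftmost is syllable 3 (lek).
  → primary stress on syllable 3.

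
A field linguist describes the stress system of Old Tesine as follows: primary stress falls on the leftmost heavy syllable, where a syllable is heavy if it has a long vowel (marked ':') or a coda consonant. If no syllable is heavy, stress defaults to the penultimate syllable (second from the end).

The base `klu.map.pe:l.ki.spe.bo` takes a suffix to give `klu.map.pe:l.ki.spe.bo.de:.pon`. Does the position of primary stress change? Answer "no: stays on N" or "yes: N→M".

Base `klu.map.pe:l.ki.spe.bo` (6 syllables):
  Weights: 1 klu L, 2 map H, 3 pe:l H, 4 ki L, 5 spe L, 6 bo L.
  Heavy syllables in the domain: 2, 3. The leftmost is syllable 2 (map).
  → primary stress on syllable 2.
Suffixed `klu.map.pe:l.ki.spe.bo.de:.pon` (8 syllables):
  Weights: 1 klu L, 2 map H, 3 pe:l H, 4 ki L, 5 spe L, 6 bo L, 7 de: H, 8 pon H.
  Heavy syllables in the domain: 2, 3, 7, 8. The leftmost is syllable 2 (map).
  → primary stress on syllable 2.

no: stays on 2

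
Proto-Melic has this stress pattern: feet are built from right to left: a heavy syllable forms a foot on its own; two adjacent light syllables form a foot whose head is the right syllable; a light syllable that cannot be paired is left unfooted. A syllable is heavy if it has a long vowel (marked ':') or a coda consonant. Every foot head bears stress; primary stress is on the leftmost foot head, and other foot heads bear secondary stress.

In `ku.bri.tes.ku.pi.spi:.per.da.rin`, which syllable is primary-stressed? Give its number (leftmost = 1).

2

Weights: 1 ku L, 2 bri L, 3 tes H, 4 ku L, 5 pi L, 6 spi: H, 7 per H, 8 da L, 9 rin H.
Parse right to left (heavy = foot alone; LL = one foot; stranded L unfooted): (ku.ˈbri) (ˈtes) (ku.ˈpi) (ˈspi:) (ˈper) da (ˈrin).
Foot heads: 2, 3, 5, 6, 7, 9.
Primary stress on the leftmost head = syllable 2.
Primary stress: syllable 2 → ku.ˈbri.tes.ku.pi.spi:.per.da.rin.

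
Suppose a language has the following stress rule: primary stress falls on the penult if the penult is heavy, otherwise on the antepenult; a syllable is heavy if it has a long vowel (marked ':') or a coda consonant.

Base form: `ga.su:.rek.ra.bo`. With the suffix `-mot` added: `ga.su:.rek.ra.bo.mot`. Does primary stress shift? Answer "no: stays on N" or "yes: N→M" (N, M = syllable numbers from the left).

yes: 3→4

Base `ga.su:.rek.ra.bo` (5 syllables):
  Weights: 3 rek H, 4 ra L, 5 bo L.
  The penult (syllable 4, ra) is light, so stress falls on the antepenult (syllable 3, rek).
  → primary stress on syllable 3.
Suffixed `ga.su:.rek.ra.bo.mot` (6 syllables):
  Weights: 4 ra L, 5 bo L, 6 mot H.
  The penult (syllable 5, bo) is light, so stress falls on the antepenult (syllable 4, ra).
  → primary stress on syllable 4.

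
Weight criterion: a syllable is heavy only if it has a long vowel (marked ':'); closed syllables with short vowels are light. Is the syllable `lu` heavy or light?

light

`lu`: short vowel, open (no coda). Short vowel → light.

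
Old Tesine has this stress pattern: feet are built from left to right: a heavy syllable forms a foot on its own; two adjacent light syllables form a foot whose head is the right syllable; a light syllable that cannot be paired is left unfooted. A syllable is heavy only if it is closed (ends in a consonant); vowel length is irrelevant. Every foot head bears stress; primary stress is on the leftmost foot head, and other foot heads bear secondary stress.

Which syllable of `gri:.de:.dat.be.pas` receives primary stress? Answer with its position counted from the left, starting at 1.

Weights: 1 gri: L, 2 de: L, 3 dat H, 4 be L, 5 pas H.
Parse left to right (heavy = foot alone; LL = one foot; stranded L unfooted): (gri:.ˈde:) (ˈdat) be (ˈpas).
Foot heads: 2, 3, 5.
Primary stress on the leftmost head = syllable 2.
Primary stress: syllable 2 → gri:.ˈde:.dat.be.pas.

2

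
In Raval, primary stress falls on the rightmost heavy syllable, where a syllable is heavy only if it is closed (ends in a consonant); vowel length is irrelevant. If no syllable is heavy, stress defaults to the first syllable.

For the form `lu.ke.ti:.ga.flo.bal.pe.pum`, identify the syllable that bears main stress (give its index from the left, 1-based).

8

Weights: 1 lu L, 2 ke L, 3 ti: L, 4 ga L, 5 flo L, 6 bal H, 7 pe L, 8 pum H.
Heavy syllables in the domain: 6, 8. The rightmost is syllable 8 (pum).
Primary stress: syllable 8 → lu.ke.ti:.ga.flo.bal.pe.ˈpum.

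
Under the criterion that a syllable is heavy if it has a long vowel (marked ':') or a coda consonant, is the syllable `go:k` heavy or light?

heavy

`go:k`: long vowel, closed (coda /k/). Long vowel and closed → heavy.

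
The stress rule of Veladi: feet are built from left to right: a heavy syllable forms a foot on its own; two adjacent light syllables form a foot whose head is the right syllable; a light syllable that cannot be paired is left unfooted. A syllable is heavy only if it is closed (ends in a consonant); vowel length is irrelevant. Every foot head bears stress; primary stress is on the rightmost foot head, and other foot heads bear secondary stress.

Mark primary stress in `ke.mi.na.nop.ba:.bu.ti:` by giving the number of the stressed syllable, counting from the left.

6

Weights: 1 ke L, 2 mi L, 3 na L, 4 nop H, 5 ba: L, 6 bu L, 7 ti: L.
Parse left to right (heavy = foot alone; LL = one foot; stranded L unfooted): (ke.ˈmi) na (ˈnop) (ba:.ˈbu) ti:.
Foot heads: 2, 4, 6.
Primary stress on the rightmost head = syllable 6.
Primary stress: syllable 6 → ke.mi.na.nop.ba:.ˈbu.ti:.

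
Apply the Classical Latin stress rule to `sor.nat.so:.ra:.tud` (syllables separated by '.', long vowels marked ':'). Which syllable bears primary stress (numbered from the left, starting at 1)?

Classical Latin: stress the penult if heavy (long vowel or closed), else the antepenult.
Weights: 3 so: H, 4 ra: H, 5 tud H.
The penult (syllable 4, ra:) is heavy, so it takes stress.
Stress on syllable 4: sor.nat.so:.ˈra:.tud.

4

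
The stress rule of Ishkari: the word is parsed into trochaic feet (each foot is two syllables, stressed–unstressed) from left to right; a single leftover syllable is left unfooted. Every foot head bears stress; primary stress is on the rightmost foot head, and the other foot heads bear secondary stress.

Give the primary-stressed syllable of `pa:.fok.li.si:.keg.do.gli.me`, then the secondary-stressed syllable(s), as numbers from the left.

primary 7, secondary 1, 3, 5

Parse left to right into trochaic (ˈσσ) feet: (ˈpa:.fok) (ˈli.si:) (ˈkeg.do) (ˈgli.me).
Foot heads (stressed positions): 1, 3, 5, 7.
End Rule Rightmost: primary stress on the rightmost head = syllable 7.
Secondary stress on 1, 3, 5: ˌpa:.fok.ˌli.si:.ˌkeg.do.ˈgli.me.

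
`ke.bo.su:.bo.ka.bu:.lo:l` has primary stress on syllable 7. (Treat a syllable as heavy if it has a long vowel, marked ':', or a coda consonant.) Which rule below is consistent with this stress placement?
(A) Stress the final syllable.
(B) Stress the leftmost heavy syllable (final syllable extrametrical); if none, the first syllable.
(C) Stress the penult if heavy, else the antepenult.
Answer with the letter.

A

Rule A → syllable 7 ✓.
Rule B → syllable 3 (observed: 7).
Rule C → syllable 6 (observed: 7).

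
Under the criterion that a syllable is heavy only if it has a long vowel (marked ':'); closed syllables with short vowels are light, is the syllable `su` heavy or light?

`su`: short vowel, open (no coda). Short vowel → light.

light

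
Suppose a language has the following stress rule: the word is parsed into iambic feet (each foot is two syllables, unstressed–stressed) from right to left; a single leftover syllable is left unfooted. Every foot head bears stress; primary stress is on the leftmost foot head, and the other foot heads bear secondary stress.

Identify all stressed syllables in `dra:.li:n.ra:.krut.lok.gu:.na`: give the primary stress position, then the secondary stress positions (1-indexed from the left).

Parse right to left into iambic (σˈσ) feet: dra: (li:n.ˈra:) (krut.ˈlok) (gu:.ˈna). Syllable 1 is left unfooted.
Foot heads (stressed positions): 3, 5, 7.
End Rule Leftmost: primary stress on the leftmost head = syllable 3.
Secondary stress on 5, 7: dra:.li:n.ˈra:.krut.ˌlok.gu:.ˌna.

primary 3, secondary 5, 7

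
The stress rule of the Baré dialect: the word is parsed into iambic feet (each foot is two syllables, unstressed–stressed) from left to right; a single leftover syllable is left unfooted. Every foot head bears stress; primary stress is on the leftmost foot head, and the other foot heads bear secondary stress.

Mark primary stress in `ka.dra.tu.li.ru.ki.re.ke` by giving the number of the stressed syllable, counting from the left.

2

Parse left to right into iambic (σˈσ) feet: (ka.ˈdra) (tu.ˈli) (ru.ˈki) (re.ˈke).
Foot heads (stressed positions): 2, 4, 6, 8.
End Rule Leftmost: primary stress on the leftmost head = syllable 2.
Primary stress: syllable 2 → ka.ˈdra.tu.li.ru.ki.re.ke.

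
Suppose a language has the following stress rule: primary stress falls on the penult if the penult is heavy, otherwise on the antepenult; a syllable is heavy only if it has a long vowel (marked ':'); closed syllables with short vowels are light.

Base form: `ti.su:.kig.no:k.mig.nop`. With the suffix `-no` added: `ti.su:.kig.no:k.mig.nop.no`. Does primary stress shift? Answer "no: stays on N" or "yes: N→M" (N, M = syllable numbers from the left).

Base `ti.su:.kig.no:k.mig.nop` (6 syllables):
  Weights: 4 no:k H, 5 mig L, 6 nop L.
  The penult (syllable 5, mig) is light, so stress falls on the antepenult (syllable 4, no:k).
  → primary stress on syllable 4.
Suffixed `ti.su:.kig.no:k.mig.nop.no` (7 syllables):
  Weights: 5 mig L, 6 nop L, 7 no L.
  The penult (syllable 6, nop) is light, so stress falls on the antepenult (syllable 5, mig).
  → primary stress on syllable 5.

yes: 4→5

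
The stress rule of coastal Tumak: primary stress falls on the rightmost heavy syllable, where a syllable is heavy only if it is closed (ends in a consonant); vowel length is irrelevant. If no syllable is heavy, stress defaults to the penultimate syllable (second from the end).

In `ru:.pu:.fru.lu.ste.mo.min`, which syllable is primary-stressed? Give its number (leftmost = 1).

Weights: 1 ru: L, 2 pu: L, 3 fru L, 4 lu L, 5 ste L, 6 mo L, 7 min H.
Heavy syllables in the domain: 7. The rightmost is syllable 7 (min).
Primary stress: syllable 7 → ru:.pu:.fru.lu.ste.mo.ˈmin.

7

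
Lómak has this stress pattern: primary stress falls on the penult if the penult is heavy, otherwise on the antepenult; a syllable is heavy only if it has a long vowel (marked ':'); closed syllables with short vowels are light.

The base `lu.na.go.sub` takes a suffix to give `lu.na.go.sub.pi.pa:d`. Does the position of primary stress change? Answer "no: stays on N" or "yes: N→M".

Base `lu.na.go.sub` (4 syllables):
  Weights: 2 na L, 3 go L, 4 sub L.
  The penult (syllable 3, go) is light, so stress falls on the antepenult (syllable 2, na).
  → primary stress on syllable 2.
Suffixed `lu.na.go.sub.pi.pa:d` (6 syllables):
  Weights: 4 sub L, 5 pi L, 6 pa:d H.
  The penult (syllable 5, pi) is light, so stress falls on the antepenult (syllable 4, sub).
  → primary stress on syllable 4.

yes: 2→4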